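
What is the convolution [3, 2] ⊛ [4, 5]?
y[0] = 3×4 = 12; y[1] = 3×5 + 2×4 = 23; y[2] = 2×5 = 10

[12, 23, 10]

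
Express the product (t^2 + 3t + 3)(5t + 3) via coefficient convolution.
Ascending coefficients: a = [3, 3, 1], b = [3, 5]. c[0] = 3×3 = 9; c[1] = 3×5 + 3×3 = 24; c[2] = 3×5 + 1×3 = 18; c[3] = 1×5 = 5. Result coefficients: [9, 24, 18, 5] → 5t^3 + 18t^2 + 24t + 9

5t^3 + 18t^2 + 24t + 9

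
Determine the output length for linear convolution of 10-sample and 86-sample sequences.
Linear/full convolution length: m + n - 1 = 10 + 86 - 1 = 95

95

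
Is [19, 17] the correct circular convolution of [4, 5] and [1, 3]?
Recompute circular convolution of [4, 5] and [1, 3]: y[0] = 4×1 + 5×3 = 19; y[1] = 4×3 + 5×1 = 17 → [19, 17]. Given [19, 17] matches, so answer: Yes

Yes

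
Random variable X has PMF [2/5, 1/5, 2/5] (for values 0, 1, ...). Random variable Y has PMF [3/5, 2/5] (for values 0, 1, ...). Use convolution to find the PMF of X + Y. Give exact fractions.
P(X+Y=k) = Σ_i P(X=i)·P(Y=k-i) — a convolution of [2/5, 1/5, 2/5] and [3/5, 2/5]. P(X+Y=0) = (2/5)×(3/5) = 6/25; P(X+Y=1) = (2/5)×(2/5) + (1/5)×(3/5) = 4/25 + 3/25 = 7/25; P(X+Y=2) = (1/5)×(2/5) + (2/5)×(3/5) = 2/25 + 6/25 = 8/25; P(X+Y=3) = (2/5)×(2/5) = 4/25. PMF: [6/25, 7/25, 8/25, 4/25] (sums to 1 ✓)

[6/25, 7/25, 8/25, 4/25]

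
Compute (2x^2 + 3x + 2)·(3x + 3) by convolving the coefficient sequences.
Ascending coefficients: a = [2, 3, 2], b = [3, 3]. c[0] = 2×3 = 6; c[1] = 2×3 + 3×3 = 15; c[2] = 3×3 + 2×3 = 15; c[3] = 2×3 = 6. Result coefficients: [6, 15, 15, 6] → 6x^3 + 15x^2 + 15x + 6

6x^3 + 15x^2 + 15x + 6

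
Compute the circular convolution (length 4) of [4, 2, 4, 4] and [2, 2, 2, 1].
Use y[k] = Σ_j f[j]·g[(k-j) mod 4]. y[0] = 4×2 + 2×1 + 4×2 + 4×2 = 26; y[1] = 4×2 + 2×2 + 4×1 + 4×2 = 24; y[2] = 4×2 + 2×2 + 4×2 + 4×1 = 24; y[3] = 4×1 + 2×2 + 4×2 + 4×2 = 24. Result: [26, 24, 24, 24]

[26, 24, 24, 24]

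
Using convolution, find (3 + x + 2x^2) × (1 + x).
Ascending coefficients: a = [3, 1, 2], b = [1, 1]. c[0] = 3×1 = 3; c[1] = 3×1 + 1×1 = 4; c[2] = 1×1 + 2×1 = 3; c[3] = 2×1 = 2. Result coefficients: [3, 4, 3, 2] → 3 + 4x + 3x^2 + 2x^3

3 + 4x + 3x^2 + 2x^3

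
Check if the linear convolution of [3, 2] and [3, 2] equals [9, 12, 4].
Recompute linear convolution of [3, 2] and [3, 2]: y[0] = 3×3 = 9; y[1] = 3×2 + 2×3 = 12; y[2] = 2×2 = 4 → [9, 12, 4]. Given [9, 12, 4] matches, so answer: Yes

Yes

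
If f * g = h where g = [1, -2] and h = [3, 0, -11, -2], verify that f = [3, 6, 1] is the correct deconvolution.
Forward-compute [3, 6, 1] * [1, -2]: h[0] = 3×1 = 3; h[1] = 3×-2 + 6×1 = 0; h[2] = 6×-2 + 1×1 = -11; h[3] = 1×-2 = -2 → [3, 0, -11, -2]. Matches given h = [3, 0, -11, -2], so verified.

Verified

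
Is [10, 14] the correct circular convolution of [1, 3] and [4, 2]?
Recompute circular convolution of [1, 3] and [4, 2]: y[0] = 1×4 + 3×2 = 10; y[1] = 1×2 + 3×4 = 14 → [10, 14]. Given [10, 14] matches, so answer: Yes

Yes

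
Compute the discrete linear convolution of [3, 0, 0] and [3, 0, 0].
y[0] = 3×3 = 9; y[1] = 3×0 + 0×3 = 0; y[2] = 3×0 + 0×0 + 0×3 = 0; y[3] = 0×0 + 0×0 = 0; y[4] = 0×0 = 0

[9, 0, 0, 0, 0]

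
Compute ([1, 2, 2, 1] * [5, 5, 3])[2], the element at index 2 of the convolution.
Use y[k] = Σ_i a[i]·b[k-i] at k=2. y[2] = 1×3 + 2×5 + 2×5 = 23

23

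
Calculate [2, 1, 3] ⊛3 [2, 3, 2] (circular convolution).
Use y[k] = Σ_j x[j]·h[(k-j) mod 3]. y[0] = 2×2 + 1×2 + 3×3 = 15; y[1] = 2×3 + 1×2 + 3×2 = 14; y[2] = 2×2 + 1×3 + 3×2 = 13. Result: [15, 14, 13]

[15, 14, 13]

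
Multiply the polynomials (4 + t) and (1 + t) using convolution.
Ascending coefficients: a = [4, 1], b = [1, 1]. c[0] = 4×1 = 4; c[1] = 4×1 + 1×1 = 5; c[2] = 1×1 = 1. Result coefficients: [4, 5, 1] → 4 + 5t + t^2

4 + 5t + t^2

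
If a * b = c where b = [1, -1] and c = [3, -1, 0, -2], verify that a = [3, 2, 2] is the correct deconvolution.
Forward-compute [3, 2, 2] * [1, -1]: c[0] = 3×1 = 3; c[1] = 3×-1 + 2×1 = -1; c[2] = 2×-1 + 2×1 = 0; c[3] = 2×-1 = -2 → [3, -1, 0, -2]. Matches given c = [3, -1, 0, -2], so verified.

Verified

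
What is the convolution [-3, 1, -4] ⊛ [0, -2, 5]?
y[0] = -3×0 = 0; y[1] = -3×-2 + 1×0 = 6; y[2] = -3×5 + 1×-2 + -4×0 = -17; y[3] = 1×5 + -4×-2 = 13; y[4] = -4×5 = -20

[0, 6, -17, 13, -20]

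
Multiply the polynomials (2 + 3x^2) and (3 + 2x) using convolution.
Ascending coefficients: a = [2, 0, 3], b = [3, 2]. c[0] = 2×3 = 6; c[1] = 2×2 + 0×3 = 4; c[2] = 0×2 + 3×3 = 9; c[3] = 3×2 = 6. Result coefficients: [6, 4, 9, 6] → 6 + 4x + 9x^2 + 6x^3

6 + 4x + 9x^2 + 6x^3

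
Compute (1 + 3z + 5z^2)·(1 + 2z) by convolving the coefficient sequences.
Ascending coefficients: a = [1, 3, 5], b = [1, 2]. c[0] = 1×1 = 1; c[1] = 1×2 + 3×1 = 5; c[2] = 3×2 + 5×1 = 11; c[3] = 5×2 = 10. Result coefficients: [1, 5, 11, 10] → 1 + 5z + 11z^2 + 10z^3

1 + 5z + 11z^2 + 10z^3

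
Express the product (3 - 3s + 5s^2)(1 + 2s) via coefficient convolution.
Ascending coefficients: a = [3, -3, 5], b = [1, 2]. c[0] = 3×1 = 3; c[1] = 3×2 + -3×1 = 3; c[2] = -3×2 + 5×1 = -1; c[3] = 5×2 = 10. Result coefficients: [3, 3, -1, 10] → 3 + 3s - s^2 + 10s^3

3 + 3s - s^2 + 10s^3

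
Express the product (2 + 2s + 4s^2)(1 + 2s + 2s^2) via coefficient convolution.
Ascending coefficients: a = [2, 2, 4], b = [1, 2, 2]. c[0] = 2×1 = 2; c[1] = 2×2 + 2×1 = 6; c[2] = 2×2 + 2×2 + 4×1 = 12; c[3] = 2×2 + 4×2 = 12; c[4] = 4×2 = 8. Result coefficients: [2, 6, 12, 12, 8] → 2 + 6s + 12s^2 + 12s^3 + 8s^4

2 + 6s + 12s^2 + 12s^3 + 8s^4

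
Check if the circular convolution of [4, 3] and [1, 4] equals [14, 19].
Recompute circular convolution of [4, 3] and [1, 4]: y[0] = 4×1 + 3×4 = 16; y[1] = 4×4 + 3×1 = 19 → [16, 19]. Compare to given [14, 19]: they differ at index 0: given 14, correct 16, so answer: No

No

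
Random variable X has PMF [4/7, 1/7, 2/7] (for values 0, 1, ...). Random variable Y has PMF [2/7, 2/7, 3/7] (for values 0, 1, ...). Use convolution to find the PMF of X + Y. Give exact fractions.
P(X+Y=k) = Σ_i P(X=i)·P(Y=k-i) — a convolution of [4/7, 1/7, 2/7] and [2/7, 2/7, 3/7]. P(X+Y=0) = (4/7)×(2/7) = 8/49; P(X+Y=1) = (4/7)×(2/7) + (1/7)×(2/7) = 8/49 + 2/49 = 10/49; P(X+Y=2) = (4/7)×(3/7) + (1/7)×(2/7) + (2/7)×(2/7) = 12/49 + 2/49 + 4/49 = 18/49; P(X+Y=3) = (1/7)×(3/7) + (2/7)×(2/7) = 3/49 + 4/49 = 1/7; P(X+Y=4) = (2/7)×(3/7) = 6/49. PMF: [8/49, 10/49, 18/49, 1/7, 6/49] (sums to 1 ✓)

[8/49, 10/49, 18/49, 1/7, 6/49]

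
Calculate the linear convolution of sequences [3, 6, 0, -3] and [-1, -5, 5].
y[0] = 3×-1 = -3; y[1] = 3×-5 + 6×-1 = -21; y[2] = 3×5 + 6×-5 + 0×-1 = -15; y[3] = 6×5 + 0×-5 + -3×-1 = 33; y[4] = 0×5 + -3×-5 = 15; y[5] = -3×5 = -15

[-3, -21, -15, 33, 15, -15]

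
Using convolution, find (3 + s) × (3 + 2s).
Ascending coefficients: a = [3, 1], b = [3, 2]. c[0] = 3×3 = 9; c[1] = 3×2 + 1×3 = 9; c[2] = 1×2 = 2. Result coefficients: [9, 9, 2] → 9 + 9s + 2s^2

9 + 9s + 2s^2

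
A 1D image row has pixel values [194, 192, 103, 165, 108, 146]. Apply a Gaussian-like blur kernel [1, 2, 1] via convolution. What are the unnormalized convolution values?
Convolve image row [194, 192, 103, 165, 108, 146] with kernel [1, 2, 1]: y[0] = 194×1 = 194; y[1] = 194×2 + 192×1 = 580; y[2] = 194×1 + 192×2 + 103×1 = 681; y[3] = 192×1 + 103×2 + 165×1 = 563; y[4] = 103×1 + 165×2 + 108×1 = 541; y[5] = 165×1 + 108×2 + 146×1 = 527; y[6] = 108×1 + 146×2 = 400; y[7] = 146×1 = 146 → [194, 580, 681, 563, 541, 527, 400, 146]. Normalization factor = sum(kernel) = 4.

[194, 580, 681, 563, 541, 527, 400, 146]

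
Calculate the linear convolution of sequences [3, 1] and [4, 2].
y[0] = 3×4 = 12; y[1] = 3×2 + 1×4 = 10; y[2] = 1×2 = 2

[12, 10, 2]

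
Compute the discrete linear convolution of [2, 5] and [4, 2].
y[0] = 2×4 = 8; y[1] = 2×2 + 5×4 = 24; y[2] = 5×2 = 10

[8, 24, 10]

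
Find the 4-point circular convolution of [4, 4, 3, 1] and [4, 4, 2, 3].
Use y[k] = Σ_j u[j]·v[(k-j) mod 4]. y[0] = 4×4 + 4×3 + 3×2 + 1×4 = 38; y[1] = 4×4 + 4×4 + 3×3 + 1×2 = 43; y[2] = 4×2 + 4×4 + 3×4 + 1×3 = 39; y[3] = 4×3 + 4×2 + 3×4 + 1×4 = 36. Result: [38, 43, 39, 36]

[38, 43, 39, 36]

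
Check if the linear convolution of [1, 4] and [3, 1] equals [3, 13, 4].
Recompute linear convolution of [1, 4] and [3, 1]: y[0] = 1×3 = 3; y[1] = 1×1 + 4×3 = 13; y[2] = 4×1 = 4 → [3, 13, 4]. Given [3, 13, 4] matches, so answer: Yes

Yes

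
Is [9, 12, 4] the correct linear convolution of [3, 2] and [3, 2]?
Recompute linear convolution of [3, 2] and [3, 2]: y[0] = 3×3 = 9; y[1] = 3×2 + 2×3 = 12; y[2] = 2×2 = 4 → [9, 12, 4]. Given [9, 12, 4] matches, so answer: Yes

Yes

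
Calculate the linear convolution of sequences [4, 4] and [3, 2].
y[0] = 4×3 = 12; y[1] = 4×2 + 4×3 = 20; y[2] = 4×2 = 8

[12, 20, 8]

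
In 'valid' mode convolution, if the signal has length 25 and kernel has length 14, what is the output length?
'Valid' mode counts only positions where the kernel fully overlaps the signal: m - n + 1 = 25 - 14 + 1 = 12

12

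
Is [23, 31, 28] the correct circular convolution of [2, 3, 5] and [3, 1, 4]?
Recompute circular convolution of [2, 3, 5] and [3, 1, 4]: y[0] = 2×3 + 3×4 + 5×1 = 23; y[1] = 2×1 + 3×3 + 5×4 = 31; y[2] = 2×4 + 3×1 + 5×3 = 26 → [23, 31, 26]. Compare to given [23, 31, 28]: they differ at index 2: given 28, correct 26, so answer: No

No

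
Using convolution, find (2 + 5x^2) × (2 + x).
Ascending coefficients: a = [2, 0, 5], b = [2, 1]. c[0] = 2×2 = 4; c[1] = 2×1 + 0×2 = 2; c[2] = 0×1 + 5×2 = 10; c[3] = 5×1 = 5. Result coefficients: [4, 2, 10, 5] → 4 + 2x + 10x^2 + 5x^3

4 + 2x + 10x^2 + 5x^3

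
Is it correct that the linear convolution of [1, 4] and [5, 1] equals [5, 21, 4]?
Recompute linear convolution of [1, 4] and [5, 1]: y[0] = 1×5 = 5; y[1] = 1×1 + 4×5 = 21; y[2] = 4×1 = 4 → [5, 21, 4]. Given [5, 21, 4] matches, so answer: Yes

Yes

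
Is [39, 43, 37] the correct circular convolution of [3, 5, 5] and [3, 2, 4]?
Recompute circular convolution of [3, 5, 5] and [3, 2, 4]: y[0] = 3×3 + 5×4 + 5×2 = 39; y[1] = 3×2 + 5×3 + 5×4 = 41; y[2] = 3×4 + 5×2 + 5×3 = 37 → [39, 41, 37]. Compare to given [39, 43, 37]: they differ at index 1: given 43, correct 41, so answer: No

No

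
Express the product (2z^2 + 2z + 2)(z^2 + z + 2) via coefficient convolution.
Ascending coefficients: a = [2, 2, 2], b = [2, 1, 1]. c[0] = 2×2 = 4; c[1] = 2×1 + 2×2 = 6; c[2] = 2×1 + 2×1 + 2×2 = 8; c[3] = 2×1 + 2×1 = 4; c[4] = 2×1 = 2. Result coefficients: [4, 6, 8, 4, 2] → 2z^4 + 4z^3 + 8z^2 + 6z + 4

2z^4 + 4z^3 + 8z^2 + 6z + 4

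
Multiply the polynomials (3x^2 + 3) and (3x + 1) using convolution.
Ascending coefficients: a = [3, 0, 3], b = [1, 3]. c[0] = 3×1 = 3; c[1] = 3×3 + 0×1 = 9; c[2] = 0×3 + 3×1 = 3; c[3] = 3×3 = 9. Result coefficients: [3, 9, 3, 9] → 9x^3 + 3x^2 + 9x + 3

9x^3 + 3x^2 + 9x + 3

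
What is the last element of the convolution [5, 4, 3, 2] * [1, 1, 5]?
Use y[k] = Σ_i a[i]·b[k-i] at k=5. y[5] = 2×5 = 10

10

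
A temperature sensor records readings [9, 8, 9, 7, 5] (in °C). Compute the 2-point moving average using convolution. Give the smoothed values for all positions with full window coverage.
2-point moving average kernel = [1, 1]. Apply in 'valid' mode (full window coverage): avg[0] = (9 + 8) / 2 = 8.5; avg[1] = (8 + 9) / 2 = 8.5; avg[2] = (9 + 7) / 2 = 8.0; avg[3] = (7 + 5) / 2 = 6.0. Smoothed values: [8.5, 8.5, 8.0, 6.0]

[8.5, 8.5, 8.0, 6.0]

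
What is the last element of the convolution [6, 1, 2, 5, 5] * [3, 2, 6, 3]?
Use y[k] = Σ_i a[i]·b[k-i] at k=7. y[7] = 5×3 = 15

15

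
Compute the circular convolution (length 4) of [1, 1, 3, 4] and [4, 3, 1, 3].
Use y[k] = Σ_j f[j]·g[(k-j) mod 4]. y[0] = 1×4 + 1×3 + 3×1 + 4×3 = 22; y[1] = 1×3 + 1×4 + 3×3 + 4×1 = 20; y[2] = 1×1 + 1×3 + 3×4 + 4×3 = 28; y[3] = 1×3 + 1×1 + 3×3 + 4×4 = 29. Result: [22, 20, 28, 29]

[22, 20, 28, 29]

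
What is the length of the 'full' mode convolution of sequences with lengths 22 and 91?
Linear/full convolution length: m + n - 1 = 22 + 91 - 1 = 112

112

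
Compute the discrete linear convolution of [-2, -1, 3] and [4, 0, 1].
y[0] = -2×4 = -8; y[1] = -2×0 + -1×4 = -4; y[2] = -2×1 + -1×0 + 3×4 = 10; y[3] = -1×1 + 3×0 = -1; y[4] = 3×1 = 3

[-8, -4, 10, -1, 3]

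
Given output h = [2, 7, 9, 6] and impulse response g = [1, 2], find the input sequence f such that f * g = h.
Deconvolve h=[2, 7, 9, 6] by g=[1, 2]. Since g[0]=1, solve forward: f[0] = h[0] / 1 = 2; f[1] = (h[1] - 2×2) / 1 = 3; f[2] = (h[2] - 3×2) / 1 = 3. So f = [2, 3, 3]. Check by forward convolution: h[0] = 2×1 = 2; h[1] = 2×2 + 3×1 = 7; h[2] = 3×2 + 3×1 = 9; h[3] = 3×2 = 6

[2, 3, 3]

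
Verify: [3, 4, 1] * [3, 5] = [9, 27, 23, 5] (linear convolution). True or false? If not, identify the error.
Recompute linear convolution of [3, 4, 1] and [3, 5]: y[0] = 3×3 = 9; y[1] = 3×5 + 4×3 = 27; y[2] = 4×5 + 1×3 = 23; y[3] = 1×5 = 5 → [9, 27, 23, 5]. Given [9, 27, 23, 5] matches, so answer: Yes

Yes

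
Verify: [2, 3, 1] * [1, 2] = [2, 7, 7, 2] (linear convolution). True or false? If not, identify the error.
Recompute linear convolution of [2, 3, 1] and [1, 2]: y[0] = 2×1 = 2; y[1] = 2×2 + 3×1 = 7; y[2] = 3×2 + 1×1 = 7; y[3] = 1×2 = 2 → [2, 7, 7, 2]. Given [2, 7, 7, 2] matches, so answer: Yes

Yes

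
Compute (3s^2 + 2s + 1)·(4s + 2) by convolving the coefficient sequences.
Ascending coefficients: a = [1, 2, 3], b = [2, 4]. c[0] = 1×2 = 2; c[1] = 1×4 + 2×2 = 8; c[2] = 2×4 + 3×2 = 14; c[3] = 3×4 = 12. Result coefficients: [2, 8, 14, 12] → 12s^3 + 14s^2 + 8s + 2

12s^3 + 14s^2 + 8s + 2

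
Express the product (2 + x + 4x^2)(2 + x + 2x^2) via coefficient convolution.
Ascending coefficients: a = [2, 1, 4], b = [2, 1, 2]. c[0] = 2×2 = 4; c[1] = 2×1 + 1×2 = 4; c[2] = 2×2 + 1×1 + 4×2 = 13; c[3] = 1×2 + 4×1 = 6; c[4] = 4×2 = 8. Result coefficients: [4, 4, 13, 6, 8] → 4 + 4x + 13x^2 + 6x^3 + 8x^4

4 + 4x + 13x^2 + 6x^3 + 8x^4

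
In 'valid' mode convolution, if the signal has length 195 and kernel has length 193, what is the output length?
'Valid' mode counts only positions where the kernel fully overlaps the signal: m - n + 1 = 195 - 193 + 1 = 3

3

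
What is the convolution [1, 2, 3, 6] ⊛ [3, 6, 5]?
y[0] = 1×3 = 3; y[1] = 1×6 + 2×3 = 12; y[2] = 1×5 + 2×6 + 3×3 = 26; y[3] = 2×5 + 3×6 + 6×3 = 46; y[4] = 3×5 + 6×6 = 51; y[5] = 6×5 = 30

[3, 12, 26, 46, 51, 30]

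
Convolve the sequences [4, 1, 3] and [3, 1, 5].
y[0] = 4×3 = 12; y[1] = 4×1 + 1×3 = 7; y[2] = 4×5 + 1×1 + 3×3 = 30; y[3] = 1×5 + 3×1 = 8; y[4] = 3×5 = 15

[12, 7, 30, 8, 15]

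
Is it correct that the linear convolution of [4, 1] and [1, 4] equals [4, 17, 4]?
Recompute linear convolution of [4, 1] and [1, 4]: y[0] = 4×1 = 4; y[1] = 4×4 + 1×1 = 17; y[2] = 1×4 = 4 → [4, 17, 4]. Given [4, 17, 4] matches, so answer: Yes

Yes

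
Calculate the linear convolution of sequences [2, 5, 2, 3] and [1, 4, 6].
y[0] = 2×1 = 2; y[1] = 2×4 + 5×1 = 13; y[2] = 2×6 + 5×4 + 2×1 = 34; y[3] = 5×6 + 2×4 + 3×1 = 41; y[4] = 2×6 + 3×4 = 24; y[5] = 3×6 = 18

[2, 13, 34, 41, 24, 18]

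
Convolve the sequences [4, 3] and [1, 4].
y[0] = 4×1 = 4; y[1] = 4×4 + 3×1 = 19; y[2] = 3×4 = 12

[4, 19, 12]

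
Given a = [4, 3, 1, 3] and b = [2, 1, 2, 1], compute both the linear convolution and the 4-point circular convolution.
Linear: y_lin[0] = 4×2 = 8; y_lin[1] = 4×1 + 3×2 = 10; y_lin[2] = 4×2 + 3×1 + 1×2 = 13; y_lin[3] = 4×1 + 3×2 + 1×1 + 3×2 = 17; y_lin[4] = 3×1 + 1×2 + 3×1 = 8; y_lin[5] = 1×1 + 3×2 = 7; y_lin[6] = 3×1 = 3 → [8, 10, 13, 17, 8, 7, 3]. Circular (length 4): y[0] = 4×2 + 3×1 + 1×2 + 3×1 = 16; y[1] = 4×1 + 3×2 + 1×1 + 3×2 = 17; y[2] = 4×2 + 3×1 + 1×2 + 3×1 = 16; y[3] = 4×1 + 3×2 + 1×1 + 3×2 = 17 → [16, 17, 16, 17]

Linear: [8, 10, 13, 17, 8, 7, 3], Circular: [16, 17, 16, 17]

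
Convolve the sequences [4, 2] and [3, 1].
y[0] = 4×3 = 12; y[1] = 4×1 + 2×3 = 10; y[2] = 2×1 = 2

[12, 10, 2]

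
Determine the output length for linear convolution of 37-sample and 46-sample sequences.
Linear/full convolution length: m + n - 1 = 37 + 46 - 1 = 82

82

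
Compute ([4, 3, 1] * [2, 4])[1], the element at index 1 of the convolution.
Use y[k] = Σ_i a[i]·b[k-i] at k=1. y[1] = 4×4 + 3×2 = 22

22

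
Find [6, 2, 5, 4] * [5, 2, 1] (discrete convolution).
y[0] = 6×5 = 30; y[1] = 6×2 + 2×5 = 22; y[2] = 6×1 + 2×2 + 5×5 = 35; y[3] = 2×1 + 5×2 + 4×5 = 32; y[4] = 5×1 + 4×2 = 13; y[5] = 4×1 = 4

[30, 22, 35, 32, 13, 4]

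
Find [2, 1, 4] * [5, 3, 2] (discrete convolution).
y[0] = 2×5 = 10; y[1] = 2×3 + 1×5 = 11; y[2] = 2×2 + 1×3 + 4×5 = 27; y[3] = 1×2 + 4×3 = 14; y[4] = 4×2 = 8

[10, 11, 27, 14, 8]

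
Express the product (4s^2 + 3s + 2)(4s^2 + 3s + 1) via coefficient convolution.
Ascending coefficients: a = [2, 3, 4], b = [1, 3, 4]. c[0] = 2×1 = 2; c[1] = 2×3 + 3×1 = 9; c[2] = 2×4 + 3×3 + 4×1 = 21; c[3] = 3×4 + 4×3 = 24; c[4] = 4×4 = 16. Result coefficients: [2, 9, 21, 24, 16] → 16s^4 + 24s^3 + 21s^2 + 9s + 2

16s^4 + 24s^3 + 21s^2 + 9s + 2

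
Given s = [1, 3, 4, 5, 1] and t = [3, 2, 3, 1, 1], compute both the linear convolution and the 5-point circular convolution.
Linear: y_lin[0] = 1×3 = 3; y_lin[1] = 1×2 + 3×3 = 11; y_lin[2] = 1×3 + 3×2 + 4×3 = 21; y_lin[3] = 1×1 + 3×3 + 4×2 + 5×3 = 33; y_lin[4] = 1×1 + 3×1 + 4×3 + 5×2 + 1×3 = 29; y_lin[5] = 3×1 + 4×1 + 5×3 + 1×2 = 24; y_lin[6] = 4×1 + 5×1 + 1×3 = 12; y_lin[7] = 5×1 + 1×1 = 6; y_lin[8] = 1×1 = 1 → [3, 11, 21, 33, 29, 24, 12, 6, 1]. Circular (length 5): y[0] = 1×3 + 3×1 + 4×1 + 5×3 + 1×2 = 27; y[1] = 1×2 + 3×3 + 4×1 + 5×1 + 1×3 = 23; y[2] = 1×3 + 3×2 + 4×3 + 5×1 + 1×1 = 27; y[3] = 1×1 + 3×3 + 4×2 + 5×3 + 1×1 = 34; y[4] = 1×1 + 3×1 + 4×3 + 5×2 + 1×3 = 29 → [27, 23, 27, 34, 29]

Linear: [3, 11, 21, 33, 29, 24, 12, 6, 1], Circular: [27, 23, 27, 34, 29]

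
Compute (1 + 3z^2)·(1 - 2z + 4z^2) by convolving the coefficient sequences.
Ascending coefficients: a = [1, 0, 3], b = [1, -2, 4]. c[0] = 1×1 = 1; c[1] = 1×-2 + 0×1 = -2; c[2] = 1×4 + 0×-2 + 3×1 = 7; c[3] = 0×4 + 3×-2 = -6; c[4] = 3×4 = 12. Result coefficients: [1, -2, 7, -6, 12] → 1 - 2z + 7z^2 - 6z^3 + 12z^4

1 - 2z + 7z^2 - 6z^3 + 12z^4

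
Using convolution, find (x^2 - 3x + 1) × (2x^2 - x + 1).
Ascending coefficients: a = [1, -3, 1], b = [1, -1, 2]. c[0] = 1×1 = 1; c[1] = 1×-1 + -3×1 = -4; c[2] = 1×2 + -3×-1 + 1×1 = 6; c[3] = -3×2 + 1×-1 = -7; c[4] = 1×2 = 2. Result coefficients: [1, -4, 6, -7, 2] → 2x^4 - 7x^3 + 6x^2 - 4x + 1

2x^4 - 7x^3 + 6x^2 - 4x + 1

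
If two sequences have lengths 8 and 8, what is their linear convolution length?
Linear/full convolution length: m + n - 1 = 8 + 8 - 1 = 15

15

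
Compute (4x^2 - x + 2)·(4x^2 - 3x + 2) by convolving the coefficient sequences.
Ascending coefficients: a = [2, -1, 4], b = [2, -3, 4]. c[0] = 2×2 = 4; c[1] = 2×-3 + -1×2 = -8; c[2] = 2×4 + -1×-3 + 4×2 = 19; c[3] = -1×4 + 4×-3 = -16; c[4] = 4×4 = 16. Result coefficients: [4, -8, 19, -16, 16] → 16x^4 - 16x^3 + 19x^2 - 8x + 4

16x^4 - 16x^3 + 19x^2 - 8x + 4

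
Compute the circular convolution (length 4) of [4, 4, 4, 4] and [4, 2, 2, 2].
Use y[k] = Σ_j s[j]·t[(k-j) mod 4]. y[0] = 4×4 + 4×2 + 4×2 + 4×2 = 40; y[1] = 4×2 + 4×4 + 4×2 + 4×2 = 40; y[2] = 4×2 + 4×2 + 4×4 + 4×2 = 40; y[3] = 4×2 + 4×2 + 4×2 + 4×4 = 40. Result: [40, 40, 40, 40]

[40, 40, 40, 40]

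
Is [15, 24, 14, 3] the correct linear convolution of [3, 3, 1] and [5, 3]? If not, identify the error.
Recompute linear convolution of [3, 3, 1] and [5, 3]: y[0] = 3×5 = 15; y[1] = 3×3 + 3×5 = 24; y[2] = 3×3 + 1×5 = 14; y[3] = 1×3 = 3 → [15, 24, 14, 3]. Given [15, 24, 14, 3] matches, so answer: Yes

Yes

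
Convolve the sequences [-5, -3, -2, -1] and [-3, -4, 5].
y[0] = -5×-3 = 15; y[1] = -5×-4 + -3×-3 = 29; y[2] = -5×5 + -3×-4 + -2×-3 = -7; y[3] = -3×5 + -2×-4 + -1×-3 = -4; y[4] = -2×5 + -1×-4 = -6; y[5] = -1×5 = -5

[15, 29, -7, -4, -6, -5]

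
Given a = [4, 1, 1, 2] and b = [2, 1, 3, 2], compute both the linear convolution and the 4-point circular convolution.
Linear: y_lin[0] = 4×2 = 8; y_lin[1] = 4×1 + 1×2 = 6; y_lin[2] = 4×3 + 1×1 + 1×2 = 15; y_lin[3] = 4×2 + 1×3 + 1×1 + 2×2 = 16; y_lin[4] = 1×2 + 1×3 + 2×1 = 7; y_lin[5] = 1×2 + 2×3 = 8; y_lin[6] = 2×2 = 4 → [8, 6, 15, 16, 7, 8, 4]. Circular (length 4): y[0] = 4×2 + 1×2 + 1×3 + 2×1 = 15; y[1] = 4×1 + 1×2 + 1×2 + 2×3 = 14; y[2] = 4×3 + 1×1 + 1×2 + 2×2 = 19; y[3] = 4×2 + 1×3 + 1×1 + 2×2 = 16 → [15, 14, 19, 16]

Linear: [8, 6, 15, 16, 7, 8, 4], Circular: [15, 14, 19, 16]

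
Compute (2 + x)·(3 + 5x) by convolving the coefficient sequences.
Ascending coefficients: a = [2, 1], b = [3, 5]. c[0] = 2×3 = 6; c[1] = 2×5 + 1×3 = 13; c[2] = 1×5 = 5. Result coefficients: [6, 13, 5] → 6 + 13x + 5x^2

6 + 13x + 5x^2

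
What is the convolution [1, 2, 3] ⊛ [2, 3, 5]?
y[0] = 1×2 = 2; y[1] = 1×3 + 2×2 = 7; y[2] = 1×5 + 2×3 + 3×2 = 17; y[3] = 2×5 + 3×3 = 19; y[4] = 3×5 = 15

[2, 7, 17, 19, 15]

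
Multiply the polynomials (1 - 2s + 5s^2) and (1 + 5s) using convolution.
Ascending coefficients: a = [1, -2, 5], b = [1, 5]. c[0] = 1×1 = 1; c[1] = 1×5 + -2×1 = 3; c[2] = -2×5 + 5×1 = -5; c[3] = 5×5 = 25. Result coefficients: [1, 3, -5, 25] → 1 + 3s - 5s^2 + 25s^3

1 + 3s - 5s^2 + 25s^3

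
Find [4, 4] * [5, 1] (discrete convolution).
y[0] = 4×5 = 20; y[1] = 4×1 + 4×5 = 24; y[2] = 4×1 = 4

[20, 24, 4]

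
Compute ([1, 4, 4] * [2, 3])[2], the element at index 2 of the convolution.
Use y[k] = Σ_i a[i]·b[k-i] at k=2. y[2] = 4×3 + 4×2 = 20

20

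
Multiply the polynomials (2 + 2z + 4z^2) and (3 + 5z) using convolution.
Ascending coefficients: a = [2, 2, 4], b = [3, 5]. c[0] = 2×3 = 6; c[1] = 2×5 + 2×3 = 16; c[2] = 2×5 + 4×3 = 22; c[3] = 4×5 = 20. Result coefficients: [6, 16, 22, 20] → 6 + 16z + 22z^2 + 20z^3

6 + 16z + 22z^2 + 20z^3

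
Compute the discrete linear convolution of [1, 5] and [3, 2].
y[0] = 1×3 = 3; y[1] = 1×2 + 5×3 = 17; y[2] = 5×2 = 10

[3, 17, 10]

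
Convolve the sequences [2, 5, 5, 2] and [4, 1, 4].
y[0] = 2×4 = 8; y[1] = 2×1 + 5×4 = 22; y[2] = 2×4 + 5×1 + 5×4 = 33; y[3] = 5×4 + 5×1 + 2×4 = 33; y[4] = 5×4 + 2×1 = 22; y[5] = 2×4 = 8

[8, 22, 33, 33, 22, 8]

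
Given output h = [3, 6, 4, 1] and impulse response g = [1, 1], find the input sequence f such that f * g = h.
Deconvolve h=[3, 6, 4, 1] by g=[1, 1]. Since g[0]=1, solve forward: f[0] = h[0] / 1 = 3; f[1] = (h[1] - 3×1) / 1 = 3; f[2] = (h[2] - 3×1) / 1 = 1. So f = [3, 3, 1]. Check by forward convolution: h[0] = 3×1 = 3; h[1] = 3×1 + 3×1 = 6; h[2] = 3×1 + 1×1 = 4; h[3] = 1×1 = 1

[3, 3, 1]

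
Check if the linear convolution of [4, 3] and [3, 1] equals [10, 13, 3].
Recompute linear convolution of [4, 3] and [3, 1]: y[0] = 4×3 = 12; y[1] = 4×1 + 3×3 = 13; y[2] = 3×1 = 3 → [12, 13, 3]. Compare to given [10, 13, 3]: they differ at index 0: given 10, correct 12, so answer: No

No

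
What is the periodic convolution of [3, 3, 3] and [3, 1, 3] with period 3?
Use y[k] = Σ_j a[j]·b[(k-j) mod 3]. y[0] = 3×3 + 3×3 + 3×1 = 21; y[1] = 3×1 + 3×3 + 3×3 = 21; y[2] = 3×3 + 3×1 + 3×3 = 21. Result: [21, 21, 21]

[21, 21, 21]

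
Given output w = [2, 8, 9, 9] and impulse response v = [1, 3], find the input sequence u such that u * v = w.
Deconvolve w=[2, 8, 9, 9] by v=[1, 3]. Since v[0]=1, solve forward: u[0] = w[0] / 1 = 2; u[1] = (w[1] - 2×3) / 1 = 2; u[2] = (w[2] - 2×3) / 1 = 3. So u = [2, 2, 3]. Check by forward convolution: w[0] = 2×1 = 2; w[1] = 2×3 + 2×1 = 8; w[2] = 2×3 + 3×1 = 9; w[3] = 3×3 = 9

[2, 2, 3]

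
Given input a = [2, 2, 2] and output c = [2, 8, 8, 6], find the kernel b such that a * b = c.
Output length 4 = len(a) + len(b) - 1 ⇒ len(b) = 2. Solve b forward using b[k] = (c[k] - Σ_{i≥1} a[i]·b[k-i]) / a[0]: b[0] = c[0] / a[0] = 2 / 2 = 1; b[1] = (c[1] - 2×1) / a[0] = (8 - 2×1) / 2 = 3. So b = [1, 3]. Forward-check [2, 2, 2] * [1, 3]: c[0] = 2×1 = 2; c[1] = 2×3 + 2×1 = 8; c[2] = 2×3 + 2×1 = 8; c[3] = 2×3 = 6 → [2, 8, 8, 6] ✓

[1, 3]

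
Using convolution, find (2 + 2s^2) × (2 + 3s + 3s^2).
Ascending coefficients: a = [2, 0, 2], b = [2, 3, 3]. c[0] = 2×2 = 4; c[1] = 2×3 + 0×2 = 6; c[2] = 2×3 + 0×3 + 2×2 = 10; c[3] = 0×3 + 2×3 = 6; c[4] = 2×3 = 6. Result coefficients: [4, 6, 10, 6, 6] → 4 + 6s + 10s^2 + 6s^3 + 6s^4

4 + 6s + 10s^2 + 6s^3 + 6s^4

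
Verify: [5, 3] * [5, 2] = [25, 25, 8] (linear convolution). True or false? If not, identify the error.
Recompute linear convolution of [5, 3] and [5, 2]: y[0] = 5×5 = 25; y[1] = 5×2 + 3×5 = 25; y[2] = 3×2 = 6 → [25, 25, 6]. Compare to given [25, 25, 8]: they differ at index 2: given 8, correct 6, so answer: No

No. Error at index 2: given 8, correct 6.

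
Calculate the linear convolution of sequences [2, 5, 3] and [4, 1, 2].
y[0] = 2×4 = 8; y[1] = 2×1 + 5×4 = 22; y[2] = 2×2 + 5×1 + 3×4 = 21; y[3] = 5×2 + 3×1 = 13; y[4] = 3×2 = 6

[8, 22, 21, 13, 6]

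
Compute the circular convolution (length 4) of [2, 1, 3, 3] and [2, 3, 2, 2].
Use y[k] = Σ_j f[j]·g[(k-j) mod 4]. y[0] = 2×2 + 1×2 + 3×2 + 3×3 = 21; y[1] = 2×3 + 1×2 + 3×2 + 3×2 = 20; y[2] = 2×2 + 1×3 + 3×2 + 3×2 = 19; y[3] = 2×2 + 1×2 + 3×3 + 3×2 = 21. Result: [21, 20, 19, 21]

[21, 20, 19, 21]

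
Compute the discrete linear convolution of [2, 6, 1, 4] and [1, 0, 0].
y[0] = 2×1 = 2; y[1] = 2×0 + 6×1 = 6; y[2] = 2×0 + 6×0 + 1×1 = 1; y[3] = 6×0 + 1×0 + 4×1 = 4; y[4] = 1×0 + 4×0 = 0; y[5] = 4×0 = 0

[2, 6, 1, 4, 0, 0]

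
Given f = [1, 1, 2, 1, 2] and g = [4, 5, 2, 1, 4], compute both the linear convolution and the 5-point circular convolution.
Linear: y_lin[0] = 1×4 = 4; y_lin[1] = 1×5 + 1×4 = 9; y_lin[2] = 1×2 + 1×5 + 2×4 = 15; y_lin[3] = 1×1 + 1×2 + 2×5 + 1×4 = 17; y_lin[4] = 1×4 + 1×1 + 2×2 + 1×5 + 2×4 = 22; y_lin[5] = 1×4 + 2×1 + 1×2 + 2×5 = 18; y_lin[6] = 2×4 + 1×1 + 2×2 = 13; y_lin[7] = 1×4 + 2×1 = 6; y_lin[8] = 2×4 = 8 → [4, 9, 15, 17, 22, 18, 13, 6, 8]. Circular (length 5): y[0] = 1×4 + 1×4 + 2×1 + 1×2 + 2×5 = 22; y[1] = 1×5 + 1×4 + 2×4 + 1×1 + 2×2 = 22; y[2] = 1×2 + 1×5 + 2×4 + 1×4 + 2×1 = 21; y[3] = 1×1 + 1×2 + 2×5 + 1×4 + 2×4 = 25; y[4] = 1×4 + 1×1 + 2×2 + 1×5 + 2×4 = 22 → [22, 22, 21, 25, 22]

Linear: [4, 9, 15, 17, 22, 18, 13, 6, 8], Circular: [22, 22, 21, 25, 22]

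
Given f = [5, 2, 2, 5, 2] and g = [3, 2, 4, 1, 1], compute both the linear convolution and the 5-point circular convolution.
Linear: y_lin[0] = 5×3 = 15; y_lin[1] = 5×2 + 2×3 = 16; y_lin[2] = 5×4 + 2×2 + 2×3 = 30; y_lin[3] = 5×1 + 2×4 + 2×2 + 5×3 = 32; y_lin[4] = 5×1 + 2×1 + 2×4 + 5×2 + 2×3 = 31; y_lin[5] = 2×1 + 2×1 + 5×4 + 2×2 = 28; y_lin[6] = 2×1 + 5×1 + 2×4 = 15; y_lin[7] = 5×1 + 2×1 = 7; y_lin[8] = 2×1 = 2 → [15, 16, 30, 32, 31, 28, 15, 7, 2]. Circular (length 5): y[0] = 5×3 + 2×1 + 2×1 + 5×4 + 2×2 = 43; y[1] = 5×2 + 2×3 + 2×1 + 5×1 + 2×4 = 31; y[2] = 5×4 + 2×2 + 2×3 + 5×1 + 2×1 = 37; y[3] = 5×1 + 2×4 + 2×2 + 5×3 + 2×1 = 34; y[4] = 5×1 + 2×1 + 2×4 + 5×2 + 2×3 = 31 → [43, 31, 37, 34, 31]

Linear: [15, 16, 30, 32, 31, 28, 15, 7, 2], Circular: [43, 31, 37, 34, 31]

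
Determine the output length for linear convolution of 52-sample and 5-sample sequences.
Linear/full convolution length: m + n - 1 = 52 + 5 - 1 = 56

56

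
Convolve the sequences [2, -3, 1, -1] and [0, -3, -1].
y[0] = 2×0 = 0; y[1] = 2×-3 + -3×0 = -6; y[2] = 2×-1 + -3×-3 + 1×0 = 7; y[3] = -3×-1 + 1×-3 + -1×0 = 0; y[4] = 1×-1 + -1×-3 = 2; y[5] = -1×-1 = 1

[0, -6, 7, 0, 2, 1]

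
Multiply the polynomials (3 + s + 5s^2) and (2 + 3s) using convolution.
Ascending coefficients: a = [3, 1, 5], b = [2, 3]. c[0] = 3×2 = 6; c[1] = 3×3 + 1×2 = 11; c[2] = 1×3 + 5×2 = 13; c[3] = 5×3 = 15. Result coefficients: [6, 11, 13, 15] → 6 + 11s + 13s^2 + 15s^3

6 + 11s + 13s^2 + 15s^3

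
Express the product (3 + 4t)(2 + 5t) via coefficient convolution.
Ascending coefficients: a = [3, 4], b = [2, 5]. c[0] = 3×2 = 6; c[1] = 3×5 + 4×2 = 23; c[2] = 4×5 = 20. Result coefficients: [6, 23, 20] → 6 + 23t + 20t^2

6 + 23t + 20t^2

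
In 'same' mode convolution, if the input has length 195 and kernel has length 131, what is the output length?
'Same' mode returns an output with the same length as the input: 195

195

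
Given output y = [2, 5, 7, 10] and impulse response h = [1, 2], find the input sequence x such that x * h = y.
Deconvolve y=[2, 5, 7, 10] by h=[1, 2]. Since h[0]=1, solve forward: x[0] = y[0] / 1 = 2; x[1] = (y[1] - 2×2) / 1 = 1; x[2] = (y[2] - 1×2) / 1 = 5. So x = [2, 1, 5]. Check by forward convolution: y[0] = 2×1 = 2; y[1] = 2×2 + 1×1 = 5; y[2] = 1×2 + 5×1 = 7; y[3] = 5×2 = 10

[2, 1, 5]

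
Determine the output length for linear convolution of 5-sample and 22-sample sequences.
Linear/full convolution length: m + n - 1 = 5 + 22 - 1 = 26

26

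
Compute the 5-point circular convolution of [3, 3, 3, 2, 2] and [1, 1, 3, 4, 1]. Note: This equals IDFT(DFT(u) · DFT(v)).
Either evaluate y[k] = Σ_j u[j]·v[(k-j) mod 5] directly, or use IDFT(DFT(u) · DFT(v)). y[0] = 3×1 + 3×1 + 3×4 + 2×3 + 2×1 = 26; y[1] = 3×1 + 3×1 + 3×1 + 2×4 + 2×3 = 23; y[2] = 3×3 + 3×1 + 3×1 + 2×1 + 2×4 = 25; y[3] = 3×4 + 3×3 + 3×1 + 2×1 + 2×1 = 28; y[4] = 3×1 + 3×4 + 3×3 + 2×1 + 2×1 = 28. Result: [26, 23, 25, 28, 28]

[26, 23, 25, 28, 28]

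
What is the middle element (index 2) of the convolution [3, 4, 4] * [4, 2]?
Use y[k] = Σ_i a[i]·b[k-i] at k=2. y[2] = 4×2 + 4×4 = 24

24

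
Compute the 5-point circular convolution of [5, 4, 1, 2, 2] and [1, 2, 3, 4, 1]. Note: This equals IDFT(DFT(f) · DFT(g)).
Either evaluate y[k] = Σ_j f[j]·g[(k-j) mod 5] directly, or use IDFT(DFT(f) · DFT(g)). y[0] = 5×1 + 4×1 + 1×4 + 2×3 + 2×2 = 23; y[1] = 5×2 + 4×1 + 1×1 + 2×4 + 2×3 = 29; y[2] = 5×3 + 4×2 + 1×1 + 2×1 + 2×4 = 34; y[3] = 5×4 + 4×3 + 1×2 + 2×1 + 2×1 = 38; y[4] = 5×1 + 4×4 + 1×3 + 2×2 + 2×1 = 30. Result: [23, 29, 34, 38, 30]

[23, 29, 34, 38, 30]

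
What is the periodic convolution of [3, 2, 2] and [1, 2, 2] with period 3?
Use y[k] = Σ_j u[j]·v[(k-j) mod 3]. y[0] = 3×1 + 2×2 + 2×2 = 11; y[1] = 3×2 + 2×1 + 2×2 = 12; y[2] = 3×2 + 2×2 + 2×1 = 12. Result: [11, 12, 12]

[11, 12, 12]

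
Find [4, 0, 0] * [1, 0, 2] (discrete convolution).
y[0] = 4×1 = 4; y[1] = 4×0 + 0×1 = 0; y[2] = 4×2 + 0×0 + 0×1 = 8; y[3] = 0×2 + 0×0 = 0; y[4] = 0×2 = 0

[4, 0, 8, 0, 0]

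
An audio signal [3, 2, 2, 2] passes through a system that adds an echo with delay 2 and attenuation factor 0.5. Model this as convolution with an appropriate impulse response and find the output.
Direct-path + delayed-attenuated-path model → impulse response h = [1, 0, 0.5] (1 at lag 0, 0.5 at lag 2). Output y[n] = x[n] + 0.5·x[n - 2] (with x[n] = 0 outside 0..3): y[0] = 3 + 0.5×0 = 3; y[1] = 2 + 0.5×0 = 2; y[2] = 2 + 0.5×3 = 3.5; y[3] = 2 + 0.5×2 = 3.0; y[4] = 0 + 0.5×2 = 1.0; y[5] = 0 + 0.5×2 = 1.0. So y = [3, 2, 3.5, 3.0, 1.0, 1.0]

[3, 2, 3.5, 3.0, 1.0, 1.0]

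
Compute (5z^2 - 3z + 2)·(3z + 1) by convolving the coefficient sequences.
Ascending coefficients: a = [2, -3, 5], b = [1, 3]. c[0] = 2×1 = 2; c[1] = 2×3 + -3×1 = 3; c[2] = -3×3 + 5×1 = -4; c[3] = 5×3 = 15. Result coefficients: [2, 3, -4, 15] → 15z^3 - 4z^2 + 3z + 2

15z^3 - 4z^2 + 3z + 2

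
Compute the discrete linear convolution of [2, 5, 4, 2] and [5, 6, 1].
y[0] = 2×5 = 10; y[1] = 2×6 + 5×5 = 37; y[2] = 2×1 + 5×6 + 4×5 = 52; y[3] = 5×1 + 4×6 + 2×5 = 39; y[4] = 4×1 + 2×6 = 16; y[5] = 2×1 = 2

[10, 37, 52, 39, 16, 2]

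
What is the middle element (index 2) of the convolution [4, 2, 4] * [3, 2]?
Use y[k] = Σ_i a[i]·b[k-i] at k=2. y[2] = 2×2 + 4×3 = 16

16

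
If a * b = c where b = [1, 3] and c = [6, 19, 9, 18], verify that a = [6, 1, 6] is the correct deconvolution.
Forward-compute [6, 1, 6] * [1, 3]: c[0] = 6×1 = 6; c[1] = 6×3 + 1×1 = 19; c[2] = 1×3 + 6×1 = 9; c[3] = 6×3 = 18 → [6, 19, 9, 18]. Matches given c = [6, 19, 9, 18], so verified.

Verified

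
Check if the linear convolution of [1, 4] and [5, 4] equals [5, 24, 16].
Recompute linear convolution of [1, 4] and [5, 4]: y[0] = 1×5 = 5; y[1] = 1×4 + 4×5 = 24; y[2] = 4×4 = 16 → [5, 24, 16]. Given [5, 24, 16] matches, so answer: Yes

Yes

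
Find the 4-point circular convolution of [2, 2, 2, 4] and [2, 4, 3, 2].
Use y[k] = Σ_j a[j]·b[(k-j) mod 4]. y[0] = 2×2 + 2×2 + 2×3 + 4×4 = 30; y[1] = 2×4 + 2×2 + 2×2 + 4×3 = 28; y[2] = 2×3 + 2×4 + 2×2 + 4×2 = 26; y[3] = 2×2 + 2×3 + 2×4 + 4×2 = 26. Result: [30, 28, 26, 26]

[30, 28, 26, 26]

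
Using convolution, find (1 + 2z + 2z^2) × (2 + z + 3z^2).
Ascending coefficients: a = [1, 2, 2], b = [2, 1, 3]. c[0] = 1×2 = 2; c[1] = 1×1 + 2×2 = 5; c[2] = 1×3 + 2×1 + 2×2 = 9; c[3] = 2×3 + 2×1 = 8; c[4] = 2×3 = 6. Result coefficients: [2, 5, 9, 8, 6] → 2 + 5z + 9z^2 + 8z^3 + 6z^4

2 + 5z + 9z^2 + 8z^3 + 6z^4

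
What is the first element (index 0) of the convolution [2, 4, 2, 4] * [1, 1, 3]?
Use y[k] = Σ_i a[i]·b[k-i] at k=0. y[0] = 2×1 = 2

2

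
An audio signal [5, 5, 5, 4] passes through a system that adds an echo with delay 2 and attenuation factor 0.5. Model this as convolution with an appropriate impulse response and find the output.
Direct-path + delayed-attenuated-path model → impulse response h = [1, 0, 0.5] (1 at lag 0, 0.5 at lag 2). Output y[n] = x[n] + 0.5·x[n - 2] (with x[n] = 0 outside 0..3): y[0] = 5 + 0.5×0 = 5; y[1] = 5 + 0.5×0 = 5; y[2] = 5 + 0.5×5 = 7.5; y[3] = 4 + 0.5×5 = 6.5; y[4] = 0 + 0.5×5 = 2.5; y[5] = 0 + 0.5×4 = 2.0. So y = [5, 5, 7.5, 6.5, 2.5, 2.0]

[5, 5, 7.5, 6.5, 2.5, 2.0]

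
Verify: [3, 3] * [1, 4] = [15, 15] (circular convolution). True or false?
Recompute circular convolution of [3, 3] and [1, 4]: y[0] = 3×1 + 3×4 = 15; y[1] = 3×4 + 3×1 = 15 → [15, 15]. Given [15, 15] matches, so answer: Yes

Yes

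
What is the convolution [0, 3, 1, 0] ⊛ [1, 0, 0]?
y[0] = 0×1 = 0; y[1] = 0×0 + 3×1 = 3; y[2] = 0×0 + 3×0 + 1×1 = 1; y[3] = 3×0 + 1×0 + 0×1 = 0; y[4] = 1×0 + 0×0 = 0; y[5] = 0×0 = 0

[0, 3, 1, 0, 0, 0]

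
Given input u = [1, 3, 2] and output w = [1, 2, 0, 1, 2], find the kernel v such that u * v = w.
Output length 5 = len(u) + len(v) - 1 ⇒ len(v) = 3. Solve v forward using v[k] = (w[k] - Σ_{i≥1} u[i]·v[k-i]) / u[0]: v[0] = w[0] / u[0] = 1 / 1 = 1; v[1] = (w[1] - 3×1) / u[0] = (2 - 3×1) / 1 = -1; v[2] = (w[2] - 3×-1 - 2×1) / u[0] = (0 - 3×-1 - 2×1) / 1 = 1. So v = [1, -1, 1]. Forward-check [1, 3, 2] * [1, -1, 1]: w[0] = 1×1 = 1; w[1] = 1×-1 + 3×1 = 2; w[2] = 1×1 + 3×-1 + 2×1 = 0; w[3] = 3×1 + 2×-1 = 1; w[4] = 2×1 = 2 → [1, 2, 0, 1, 2] ✓

[1, -1, 1]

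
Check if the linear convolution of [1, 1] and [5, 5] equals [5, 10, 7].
Recompute linear convolution of [1, 1] and [5, 5]: y[0] = 1×5 = 5; y[1] = 1×5 + 1×5 = 10; y[2] = 1×5 = 5 → [5, 10, 5]. Compare to given [5, 10, 7]: they differ at index 2: given 7, correct 5, so answer: No

No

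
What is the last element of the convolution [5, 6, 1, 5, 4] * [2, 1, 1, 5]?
Use y[k] = Σ_i a[i]·b[k-i] at k=7. y[7] = 4×5 = 20

20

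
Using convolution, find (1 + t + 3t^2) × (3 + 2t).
Ascending coefficients: a = [1, 1, 3], b = [3, 2]. c[0] = 1×3 = 3; c[1] = 1×2 + 1×3 = 5; c[2] = 1×2 + 3×3 = 11; c[3] = 3×2 = 6. Result coefficients: [3, 5, 11, 6] → 3 + 5t + 11t^2 + 6t^3

3 + 5t + 11t^2 + 6t^3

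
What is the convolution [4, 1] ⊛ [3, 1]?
y[0] = 4×3 = 12; y[1] = 4×1 + 1×3 = 7; y[2] = 1×1 = 1

[12, 7, 1]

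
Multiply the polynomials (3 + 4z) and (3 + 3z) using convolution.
Ascending coefficients: a = [3, 4], b = [3, 3]. c[0] = 3×3 = 9; c[1] = 3×3 + 4×3 = 21; c[2] = 4×3 = 12. Result coefficients: [9, 21, 12] → 9 + 21z + 12z^2

9 + 21z + 12z^2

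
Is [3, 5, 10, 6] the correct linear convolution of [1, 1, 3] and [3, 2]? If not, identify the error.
Recompute linear convolution of [1, 1, 3] and [3, 2]: y[0] = 1×3 = 3; y[1] = 1×2 + 1×3 = 5; y[2] = 1×2 + 3×3 = 11; y[3] = 3×2 = 6 → [3, 5, 11, 6]. Compare to given [3, 5, 10, 6]: they differ at index 2: given 10, correct 11, so answer: No

No. Error at index 2: given 10, correct 11.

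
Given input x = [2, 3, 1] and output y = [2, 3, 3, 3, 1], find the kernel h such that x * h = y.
Output length 5 = len(x) + len(h) - 1 ⇒ len(h) = 3. Solve h forward using h[k] = (y[k] - Σ_{i≥1} x[i]·h[k-i]) / x[0]: h[0] = y[0] / x[0] = 2 / 2 = 1; h[1] = (y[1] - 3×1) / x[0] = (3 - 3×1) / 2 = 0; h[2] = (y[2] - 3×0 - 1×1) / x[0] = (3 - 3×0 - 1×1) / 2 = 1. So h = [1, 0, 1]. Forward-check [2, 3, 1] * [1, 0, 1]: y[0] = 2×1 = 2; y[1] = 2×0 + 3×1 = 3; y[2] = 2×1 + 3×0 + 1×1 = 3; y[3] = 3×1 + 1×0 = 3; y[4] = 1×1 = 1 → [2, 3, 3, 3, 1] ✓

[1, 0, 1]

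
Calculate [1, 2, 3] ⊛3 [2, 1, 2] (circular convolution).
Use y[k] = Σ_j x[j]·h[(k-j) mod 3]. y[0] = 1×2 + 2×2 + 3×1 = 9; y[1] = 1×1 + 2×2 + 3×2 = 11; y[2] = 1×2 + 2×1 + 3×2 = 10. Result: [9, 11, 10]

[9, 11, 10]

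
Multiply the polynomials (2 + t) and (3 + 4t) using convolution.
Ascending coefficients: a = [2, 1], b = [3, 4]. c[0] = 2×3 = 6; c[1] = 2×4 + 1×3 = 11; c[2] = 1×4 = 4. Result coefficients: [6, 11, 4] → 6 + 11t + 4t^2

6 + 11t + 4t^2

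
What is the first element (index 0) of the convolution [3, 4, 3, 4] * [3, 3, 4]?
Use y[k] = Σ_i a[i]·b[k-i] at k=0. y[0] = 3×3 = 9

9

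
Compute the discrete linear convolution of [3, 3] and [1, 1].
y[0] = 3×1 = 3; y[1] = 3×1 + 3×1 = 6; y[2] = 3×1 = 3

[3, 6, 3]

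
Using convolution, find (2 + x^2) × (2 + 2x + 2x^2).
Ascending coefficients: a = [2, 0, 1], b = [2, 2, 2]. c[0] = 2×2 = 4; c[1] = 2×2 + 0×2 = 4; c[2] = 2×2 + 0×2 + 1×2 = 6; c[3] = 0×2 + 1×2 = 2; c[4] = 1×2 = 2. Result coefficients: [4, 4, 6, 2, 2] → 4 + 4x + 6x^2 + 2x^3 + 2x^4

4 + 4x + 6x^2 + 2x^3 + 2x^4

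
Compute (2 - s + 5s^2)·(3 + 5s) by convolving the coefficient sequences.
Ascending coefficients: a = [2, -1, 5], b = [3, 5]. c[0] = 2×3 = 6; c[1] = 2×5 + -1×3 = 7; c[2] = -1×5 + 5×3 = 10; c[3] = 5×5 = 25. Result coefficients: [6, 7, 10, 25] → 6 + 7s + 10s^2 + 25s^3

6 + 7s + 10s^2 + 25s^3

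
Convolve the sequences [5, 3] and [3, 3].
y[0] = 5×3 = 15; y[1] = 5×3 + 3×3 = 24; y[2] = 3×3 = 9

[15, 24, 9]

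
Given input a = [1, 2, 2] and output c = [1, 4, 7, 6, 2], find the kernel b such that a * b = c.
Output length 5 = len(a) + len(b) - 1 ⇒ len(b) = 3. Solve b forward using b[k] = (c[k] - Σ_{i≥1} a[i]·b[k-i]) / a[0]: b[0] = c[0] / a[0] = 1 / 1 = 1; b[1] = (c[1] - 2×1) / a[0] = (4 - 2×1) / 1 = 2; b[2] = (c[2] - 2×2 - 2×1) / a[0] = (7 - 2×2 - 2×1) / 1 = 1. So b = [1, 2, 1]. Forward-check [1, 2, 2] * [1, 2, 1]: c[0] = 1×1 = 1; c[1] = 1×2 + 2×1 = 4; c[2] = 1×1 + 2×2 + 2×1 = 7; c[3] = 2×1 + 2×2 = 6; c[4] = 2×1 = 2 → [1, 4, 7, 6, 2] ✓

[1, 2, 1]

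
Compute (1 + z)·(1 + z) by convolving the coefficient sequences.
Ascending coefficients: a = [1, 1], b = [1, 1]. c[0] = 1×1 = 1; c[1] = 1×1 + 1×1 = 2; c[2] = 1×1 = 1. Result coefficients: [1, 2, 1] → 1 + 2z + z^2

1 + 2z + z^2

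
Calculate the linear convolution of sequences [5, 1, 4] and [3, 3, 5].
y[0] = 5×3 = 15; y[1] = 5×3 + 1×3 = 18; y[2] = 5×5 + 1×3 + 4×3 = 40; y[3] = 1×5 + 4×3 = 17; y[4] = 4×5 = 20

[15, 18, 40, 17, 20]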